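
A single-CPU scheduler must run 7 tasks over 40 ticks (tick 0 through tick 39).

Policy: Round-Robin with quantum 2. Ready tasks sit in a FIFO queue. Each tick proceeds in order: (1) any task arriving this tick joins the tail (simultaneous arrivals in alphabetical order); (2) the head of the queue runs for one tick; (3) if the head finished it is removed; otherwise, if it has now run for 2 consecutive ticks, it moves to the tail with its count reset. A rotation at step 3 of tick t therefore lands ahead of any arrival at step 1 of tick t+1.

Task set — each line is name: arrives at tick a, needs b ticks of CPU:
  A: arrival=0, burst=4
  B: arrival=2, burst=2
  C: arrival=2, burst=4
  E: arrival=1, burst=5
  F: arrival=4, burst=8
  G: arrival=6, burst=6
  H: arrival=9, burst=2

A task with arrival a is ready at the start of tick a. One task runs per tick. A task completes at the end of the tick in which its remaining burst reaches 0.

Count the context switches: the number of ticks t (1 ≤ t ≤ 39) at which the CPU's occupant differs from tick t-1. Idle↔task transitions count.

context switches = 16

t=0: queue=[A] q_used=0 → run A
t=1: queue=[A,E] q_used=1 → run A
t=2: queue=[E,A,B,C] q_used=0 → run E
t=3: queue=[E,A,B,C] q_used=1 → run E
t=4: queue=[A,B,C,E,F] q_used=0 → run A
t=5: queue=[A,B,C,E,F] q_used=1 → run A
t=6: queue=[B,C,E,F,G] q_used=0 → run B
t=7: queue=[B,C,E,F,G] q_used=1 → run B
t=8: queue=[C,E,F,G] q_used=0 → run C
t=9: queue=[C,E,F,G,H] q_used=1 → run C
t=10: queue=[E,F,G,H,C] q_used=0 → run E
t=11: queue=[E,F,G,H,C] q_used=1 → run E
t=12: queue=[F,G,H,C,E] q_used=0 → run F
t=13: queue=[F,G,H,C,E] q_used=1 → run F
t=14: queue=[G,H,C,E,F] q_used=0 → run G
t=15: queue=[G,H,C,E,F] q_used=1 → run G
t=16: queue=[H,C,E,F,G] q_used=0 → run H
t=17: queue=[H,C,E,F,G] q_used=1 → run H
t=18: queue=[C,E,F,G] q_used=0 → run C
t=19: queue=[C,E,F,G] q_used=1 → run C
t=20: queue=[E,F,G] q_used=0 → run E
t=21: queue=[F,G] q_used=0 → run F
t=22: queue=[F,G] q_used=1 → run F
t=23: queue=[G,F] q_used=0 → run G
t=24: queue=[G,F] q_used=1 → run G
t=25: queue=[F,G] q_used=0 → run F
t=26: queue=[F,G] q_used=1 → run F
t=27: queue=[G,F] q_used=0 → run G
t=28: queue=[G,F] q_used=1 → run G
t=29: queue=[F] q_used=0 → run F
t=30: queue=[F] q_used=1 → run F
t=31: (idle)
t=32: (idle)
t=33: (idle)
t=34: (idle)
t=35: (idle)
t=36: (idle)
t=37: (idle)
t=38: (idle)
t=39: (idle)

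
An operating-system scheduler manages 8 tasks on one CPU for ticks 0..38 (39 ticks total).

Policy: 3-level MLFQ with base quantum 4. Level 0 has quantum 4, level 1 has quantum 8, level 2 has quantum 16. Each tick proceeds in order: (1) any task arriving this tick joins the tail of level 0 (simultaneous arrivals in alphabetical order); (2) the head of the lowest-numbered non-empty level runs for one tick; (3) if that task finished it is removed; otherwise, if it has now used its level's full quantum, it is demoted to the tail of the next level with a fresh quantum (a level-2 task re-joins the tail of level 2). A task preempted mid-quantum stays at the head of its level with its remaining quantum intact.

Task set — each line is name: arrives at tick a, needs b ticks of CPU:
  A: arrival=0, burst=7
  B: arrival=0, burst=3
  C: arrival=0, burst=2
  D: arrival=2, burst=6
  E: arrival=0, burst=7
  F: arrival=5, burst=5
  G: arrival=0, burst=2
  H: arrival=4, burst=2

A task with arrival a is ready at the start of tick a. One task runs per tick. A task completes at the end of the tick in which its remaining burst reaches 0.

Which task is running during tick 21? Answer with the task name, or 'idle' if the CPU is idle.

t=0: L0/L1/L2 = ABCEG/-/- → run A
t=1: L0/L1/L2 = ABCEG/-/- → run A
t=2: L0/L1/L2 = ABCEGD/-/- → run A
t=3: L0/L1/L2 = ABCEGD/-/- → run A
t=4: L0/L1/L2 = BCEGDH/A/- → run B
t=5: L0/L1/L2 = BCEGDHF/A/- → run B
t=6: L0/L1/L2 = BCEGDHF/A/- → run B
t=7: L0/L1/L2 = CEGDHF/A/- → run C
t=8: L0/L1/L2 = CEGDHF/A/- → run C
t=9: L0/L1/L2 = EGDHF/A/- → run E
t=10: L0/L1/L2 = EGDHF/A/- → run E
t=11: L0/L1/L2 = EGDHF/A/- → run E
t=12: L0/L1/L2 = EGDHF/A/- → run E
t=13: L0/L1/L2 = GDHF/AE/- → run G
t=14: L0/L1/L2 = GDHF/AE/- → run G
t=15: L0/L1/L2 = DHF/AE/- → run D
t=16: L0/L1/L2 = DHF/AE/- → run D
t=17: L0/L1/L2 = DHF/AE/- → run D
t=18: L0/L1/L2 = DHF/AE/- → run D
t=19: L0/L1/L2 = HF/AED/- → run H
t=20: L0/L1/L2 = HF/AED/- → run H
t=21: L0/L1/L2 = F/AED/- → run F
t=22: L0/L1/L2 = F/AED/- → run F
t=23: L0/L1/L2 = F/AED/- → run F
t=24: L0/L1/L2 = F/AED/- → run F
t=25: L0/L1/L2 = -/AEDF/- → run A
t=26: L0/L1/L2 = -/AEDF/- → run A
t=27: L0/L1/L2 = -/AEDF/- → run A
t=28: L0/L1/L2 = -/EDF/- → run E
t=29: L0/L1/L2 = -/EDF/- → run E
t=30: L0/L1/L2 = -/EDF/- → run E
t=31: L0/L1/L2 = -/DF/- → run D
t=32: L0/L1/L2 = -/DF/- → run D
t=33: L0/L1/L2 = -/F/- → run F
t=34: (idle)
t=35: (idle)
t=36: (idle)
t=37: (idle)
t=38: (idle)

running at tick 21 = F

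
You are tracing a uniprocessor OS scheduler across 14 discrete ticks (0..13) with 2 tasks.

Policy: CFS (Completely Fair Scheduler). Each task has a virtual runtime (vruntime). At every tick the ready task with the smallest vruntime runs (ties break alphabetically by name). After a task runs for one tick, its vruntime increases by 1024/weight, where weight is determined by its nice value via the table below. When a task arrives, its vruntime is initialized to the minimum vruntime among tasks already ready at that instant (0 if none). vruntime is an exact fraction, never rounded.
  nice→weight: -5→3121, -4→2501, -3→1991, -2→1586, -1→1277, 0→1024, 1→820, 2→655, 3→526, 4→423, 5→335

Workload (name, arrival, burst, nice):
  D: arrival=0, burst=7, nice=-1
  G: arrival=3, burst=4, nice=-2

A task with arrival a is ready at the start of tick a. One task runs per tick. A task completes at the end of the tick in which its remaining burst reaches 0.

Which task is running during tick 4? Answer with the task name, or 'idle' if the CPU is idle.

t=0: vr[D=0] → run D
t=1: vr[D=1024/1277] → run D
t=2: vr[D=2048/1277] → run D
t=3: vr[D=3072/1277 G=3072/1277] → run D
t=4: vr[D=4096/1277 G=3072/1277] → run G
t=5: vr[D=4096/1277 G=3089920/1012661] → run G
t=6: vr[D=4096/1277 G=3743744/1012661] → run D
t=7: vr[D=5120/1277 G=3743744/1012661] → run G
t=8: vr[D=5120/1277 G=4397568/1012661] → run D
t=9: vr[D=6144/1277 G=4397568/1012661] → run G
t=10: vr[D=6144/1277] → run D
t=11: (idle)
t=12: (idle)
t=13: (idle)

running at tick 4 = G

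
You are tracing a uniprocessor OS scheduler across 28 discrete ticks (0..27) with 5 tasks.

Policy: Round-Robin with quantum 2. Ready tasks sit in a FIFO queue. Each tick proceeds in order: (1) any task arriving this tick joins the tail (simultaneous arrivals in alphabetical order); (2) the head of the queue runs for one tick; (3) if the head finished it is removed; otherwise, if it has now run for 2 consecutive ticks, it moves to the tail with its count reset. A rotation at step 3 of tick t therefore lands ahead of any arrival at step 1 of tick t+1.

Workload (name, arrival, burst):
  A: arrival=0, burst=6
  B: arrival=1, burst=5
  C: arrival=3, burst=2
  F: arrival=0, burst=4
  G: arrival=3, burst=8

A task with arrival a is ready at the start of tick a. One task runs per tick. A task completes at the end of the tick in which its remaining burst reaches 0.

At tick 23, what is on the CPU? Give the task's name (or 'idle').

t=0: queue=[A,F] q_used=0 → run A
t=1: queue=[A,F,B] q_used=1 → run A
t=2: queue=[F,B,A] q_used=0 → run F
t=3: queue=[F,B,A,C,G] q_used=1 → run F
t=4: queue=[B,A,C,G,F] q_used=0 → run B
t=5: queue=[B,A,C,G,F] q_used=1 → run B
t=6: queue=[A,C,G,F,B] q_used=0 → run A
t=7: queue=[A,C,G,F,B] q_used=1 → run A
t=8: queue=[C,G,F,B,A] q_used=0 → run C
t=9: queue=[C,G,F,B,A] q_used=1 → run C
t=10: queue=[G,F,B,A] q_used=0 → run G
t=11: queue=[G,F,B,A] q_used=1 → run G
t=12: queue=[F,B,A,G] q_used=0 → run F
t=13: queue=[F,B,A,G] q_used=1 → run F
t=14: queue=[B,A,G] q_used=0 → run B
t=15: queue=[B,A,G] q_used=1 → run B
t=16: queue=[A,G,B] q_used=0 → run A
t=17: queue=[A,G,B] q_used=1 → run A
t=18: queue=[G,B] q_used=0 → run G
t=19: queue=[G,B] q_used=1 → run G
t=20: queue=[B,G] q_used=0 → run B
t=21: queue=[G] q_used=0 → run G
t=22: queue=[G] q_used=1 → run G
t=23: queue=[G] q_used=0 → run G
t=24: queue=[G] q_used=1 → run G
t=25: (idle)
t=26: (idle)
t=27: (idle)

running at tick 23 = G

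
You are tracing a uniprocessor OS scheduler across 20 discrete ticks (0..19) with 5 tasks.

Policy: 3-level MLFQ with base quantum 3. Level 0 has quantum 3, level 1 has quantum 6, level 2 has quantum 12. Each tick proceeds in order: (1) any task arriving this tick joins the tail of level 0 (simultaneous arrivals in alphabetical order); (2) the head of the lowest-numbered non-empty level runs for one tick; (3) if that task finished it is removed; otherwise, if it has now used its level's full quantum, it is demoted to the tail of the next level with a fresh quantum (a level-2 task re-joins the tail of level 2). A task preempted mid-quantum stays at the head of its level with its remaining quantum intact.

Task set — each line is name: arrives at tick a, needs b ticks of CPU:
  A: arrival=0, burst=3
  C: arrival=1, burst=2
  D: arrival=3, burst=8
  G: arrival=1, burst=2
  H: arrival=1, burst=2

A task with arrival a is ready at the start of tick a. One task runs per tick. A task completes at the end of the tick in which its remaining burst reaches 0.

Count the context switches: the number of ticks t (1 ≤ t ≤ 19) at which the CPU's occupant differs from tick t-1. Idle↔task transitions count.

context switches = 5

t=0: L0/L1/L2 = A/-/- → run A
t=1: L0/L1/L2 = ACGH/-/- → run A
t=2: L0/L1/L2 = ACGH/-/- → run A
t=3: L0/L1/L2 = CGHD/-/- → run C
t=4: L0/L1/L2 = CGHD/-/- → run C
t=5: L0/L1/L2 = GHD/-/- → run G
t=6: L0/L1/L2 = GHD/-/- → run G
t=7: L0/L1/L2 = HD/-/- → run H
t=8: L0/L1/L2 = HD/-/- → run H
t=9: L0/L1/L2 = D/-/- → run D
t=10: L0/L1/L2 = D/-/- → run D
t=11: L0/L1/L2 = D/-/- → run D
t=12: L0/L1/L2 = -/D/- → run D
t=13: L0/L1/L2 = -/D/- → run D
t=14: L0/L1/L2 = -/D/- → run D
t=15: L0/L1/L2 = -/D/- → run D
t=16: L0/L1/L2 = -/D/- → run D
t=17: (idle)
t=18: (idle)
t=19: (idle)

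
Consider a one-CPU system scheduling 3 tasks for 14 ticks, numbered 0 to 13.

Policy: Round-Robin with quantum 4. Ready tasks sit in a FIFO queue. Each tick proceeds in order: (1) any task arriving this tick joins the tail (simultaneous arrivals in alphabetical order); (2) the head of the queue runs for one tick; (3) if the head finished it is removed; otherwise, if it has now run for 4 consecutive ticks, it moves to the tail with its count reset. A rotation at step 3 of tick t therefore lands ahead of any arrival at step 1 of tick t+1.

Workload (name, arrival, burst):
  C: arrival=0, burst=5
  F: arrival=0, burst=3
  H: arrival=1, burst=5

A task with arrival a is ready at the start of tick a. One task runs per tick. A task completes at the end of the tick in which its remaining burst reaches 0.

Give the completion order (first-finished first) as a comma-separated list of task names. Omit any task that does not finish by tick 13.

completion order = F, C, H

t=0: queue=[C,F] q_used=0 → run C
t=1: queue=[C,F,H] q_used=1 → run C
t=2: queue=[C,F,H] q_used=2 → run C
t=3: queue=[C,F,H] q_used=3 → run C
t=4: queue=[F,H,C] q_used=0 → run F
t=5: queue=[F,H,C] q_used=1 → run F
t=6: queue=[F,H,C] q_used=2 → run F
t=7: queue=[H,C] q_used=0 → run H
t=8: queue=[H,C] q_used=1 → run H
t=9: queue=[H,C] q_used=2 → run H
t=10: queue=[H,C] q_used=3 → run H
t=11: queue=[C,H] q_used=0 → run C
t=12: queue=[H] q_used=0 → run H
t=13: (idle)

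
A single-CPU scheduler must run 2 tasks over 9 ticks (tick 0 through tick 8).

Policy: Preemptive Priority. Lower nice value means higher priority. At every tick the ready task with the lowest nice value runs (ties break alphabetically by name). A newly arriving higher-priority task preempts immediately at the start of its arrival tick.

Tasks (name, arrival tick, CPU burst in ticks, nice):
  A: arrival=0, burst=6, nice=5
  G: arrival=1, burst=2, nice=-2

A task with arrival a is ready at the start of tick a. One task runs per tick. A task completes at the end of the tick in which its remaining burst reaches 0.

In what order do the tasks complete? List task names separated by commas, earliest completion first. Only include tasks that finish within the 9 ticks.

completion order = G, A

t=0: ready={A} → run A
t=1: ready={A,G} → run G
t=2: ready={A,G} → run G
t=3: ready={A} → run A
t=4: ready={A} → run A
t=5: ready={A} → run A
t=6: ready={A} → run A
t=7: ready={A} → run A
t=8: (idle)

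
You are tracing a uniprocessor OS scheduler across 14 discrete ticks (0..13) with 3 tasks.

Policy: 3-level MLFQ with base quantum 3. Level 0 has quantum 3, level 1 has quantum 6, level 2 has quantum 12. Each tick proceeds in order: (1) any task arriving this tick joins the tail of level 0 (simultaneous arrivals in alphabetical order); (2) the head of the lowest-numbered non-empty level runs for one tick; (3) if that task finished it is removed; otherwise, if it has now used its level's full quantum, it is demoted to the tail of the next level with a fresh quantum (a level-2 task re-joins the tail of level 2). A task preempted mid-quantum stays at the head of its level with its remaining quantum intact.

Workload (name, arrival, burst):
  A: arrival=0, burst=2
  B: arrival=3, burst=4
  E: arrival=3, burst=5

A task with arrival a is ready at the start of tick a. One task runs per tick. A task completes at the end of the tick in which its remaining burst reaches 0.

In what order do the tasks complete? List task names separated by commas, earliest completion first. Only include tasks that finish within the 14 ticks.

completion order = A, B, E

t=0: L0/L1/L2 = A/-/- → run A
t=1: L0/L1/L2 = A/-/- → run A
t=2: (idle)
t=3: L0/L1/L2 = BE/-/- → run B
t=4: L0/L1/L2 = BE/-/- → run B
t=5: L0/L1/L2 = BE/-/- → run B
t=6: L0/L1/L2 = E/B/- → run E
t=7: L0/L1/L2 = E/B/- → run E
t=8: L0/L1/L2 = E/B/- → run E
t=9: L0/L1/L2 = -/BE/- → run B
t=10: L0/L1/L2 = -/E/- → run E
t=11: L0/L1/L2 = -/E/- → run E
t=12: (idle)
t=13: (idle)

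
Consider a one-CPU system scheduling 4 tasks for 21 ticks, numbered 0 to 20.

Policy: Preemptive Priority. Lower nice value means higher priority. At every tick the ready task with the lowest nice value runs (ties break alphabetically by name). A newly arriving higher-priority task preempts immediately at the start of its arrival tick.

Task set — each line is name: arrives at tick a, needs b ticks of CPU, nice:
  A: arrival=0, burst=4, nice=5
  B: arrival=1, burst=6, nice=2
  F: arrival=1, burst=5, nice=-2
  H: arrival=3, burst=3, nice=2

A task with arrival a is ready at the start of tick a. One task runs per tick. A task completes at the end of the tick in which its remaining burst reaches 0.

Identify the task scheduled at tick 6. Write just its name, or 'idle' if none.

t=0: ready={A} → run A
t=1: ready={A,B,F} → run F
t=2: ready={A,B,F} → run F
t=3: ready={A,B,F,H} → run F
t=4: ready={A,B,F,H} → run F
t=5: ready={A,B,F,H} → run F
t=6: ready={A,B,H} → run B
t=7: ready={A,B,H} → run B
t=8: ready={A,B,H} → run B
t=9: ready={A,B,H} → run B
t=10: ready={A,B,H} → run B
t=11: ready={A,B,H} → run B
t=12: ready={A,H} → run H
t=13: ready={A,H} → run H
t=14: ready={A,H} → run H
t=15: ready={A} → run A
t=16: ready={A} → run A
t=17: ready={A} → run A
t=18: (idle)
t=19: (idle)
t=20: (idle)

running at tick 6 = B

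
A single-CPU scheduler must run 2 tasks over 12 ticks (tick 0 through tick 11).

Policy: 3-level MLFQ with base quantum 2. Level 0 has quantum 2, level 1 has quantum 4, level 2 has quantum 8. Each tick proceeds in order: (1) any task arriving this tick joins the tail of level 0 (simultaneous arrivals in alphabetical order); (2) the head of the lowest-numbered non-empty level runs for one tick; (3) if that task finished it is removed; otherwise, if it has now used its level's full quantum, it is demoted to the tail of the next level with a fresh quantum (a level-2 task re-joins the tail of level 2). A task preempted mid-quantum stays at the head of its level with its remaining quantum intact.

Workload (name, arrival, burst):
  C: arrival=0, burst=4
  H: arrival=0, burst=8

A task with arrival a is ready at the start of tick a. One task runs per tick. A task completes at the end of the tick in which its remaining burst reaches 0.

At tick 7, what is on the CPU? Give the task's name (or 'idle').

running at tick 7 = H

t=0: L0/L1/L2 = CH/-/- → run C
t=1: L0/L1/L2 = CH/-/- → run C
t=2: L0/L1/L2 = H/C/- → run H
t=3: L0/L1/L2 = H/C/- → run H
t=4: L0/L1/L2 = -/CH/- → run C
t=5: L0/L1/L2 = -/CH/- → run C
t=6: L0/L1/L2 = -/H/- → run H
t=7: L0/L1/L2 = -/H/- → run H
t=8: L0/L1/L2 = -/H/- → run H
t=9: L0/L1/L2 = -/H/- → run H
t=10: L0/L1/L2 = -/-/H → run H
t=11: L0/L1/L2 = -/-/H → run H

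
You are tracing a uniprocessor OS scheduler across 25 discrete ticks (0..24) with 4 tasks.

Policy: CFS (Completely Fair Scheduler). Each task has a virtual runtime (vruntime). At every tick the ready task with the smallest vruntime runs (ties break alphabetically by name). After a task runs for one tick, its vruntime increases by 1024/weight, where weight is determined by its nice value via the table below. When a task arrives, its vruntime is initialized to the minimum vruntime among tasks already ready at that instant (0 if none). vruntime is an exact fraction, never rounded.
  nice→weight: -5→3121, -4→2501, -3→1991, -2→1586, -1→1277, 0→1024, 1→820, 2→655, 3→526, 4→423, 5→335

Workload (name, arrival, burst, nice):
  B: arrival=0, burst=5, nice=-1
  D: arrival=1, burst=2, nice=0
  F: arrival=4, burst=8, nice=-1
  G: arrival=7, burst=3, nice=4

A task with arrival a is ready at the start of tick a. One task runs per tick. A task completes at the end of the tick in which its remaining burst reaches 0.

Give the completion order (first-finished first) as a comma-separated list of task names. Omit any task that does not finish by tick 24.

completion order = D, B, F, G

t=0: vr[B=0] → run B
t=1: vr[B=1024/1277 D=1024/1277] → run B
t=2: vr[B=2048/1277 D=1024/1277] → run D
t=3: vr[B=2048/1277 D=2301/1277] → run B
t=4: vr[B=3072/1277 D=2301/1277 F=2301/1277] → run D
t=5: vr[B=3072/1277 F=2301/1277] → run F
t=6: vr[B=3072/1277 F=3325/1277] → run B
t=7: vr[B=4096/1277 F=3325/1277 G=3325/1277] → run F
t=8: vr[B=4096/1277 F=4349/1277 G=3325/1277] → run G
t=9: vr[B=4096/1277 F=4349/1277 G=2714123/540171] → run B
t=10: vr[F=4349/1277 G=2714123/540171] → run F
t=11: vr[F=5373/1277 G=2714123/540171] → run F
t=12: vr[F=6397/1277 G=2714123/540171] → run F
t=13: vr[F=7421/1277 G=2714123/540171] → run G
t=14: vr[F=7421/1277 G=4021771/540171] → run F
t=15: vr[F=8445/1277 G=4021771/540171] → run F
t=16: vr[F=9469/1277 G=4021771/540171] → run F
t=17: vr[G=4021771/540171] → run G
t=18: (idle)
t=19: (idle)
t=20: (idle)
t=21: (idle)
t=22: (idle)
t=23: (idle)
t=24: (idle)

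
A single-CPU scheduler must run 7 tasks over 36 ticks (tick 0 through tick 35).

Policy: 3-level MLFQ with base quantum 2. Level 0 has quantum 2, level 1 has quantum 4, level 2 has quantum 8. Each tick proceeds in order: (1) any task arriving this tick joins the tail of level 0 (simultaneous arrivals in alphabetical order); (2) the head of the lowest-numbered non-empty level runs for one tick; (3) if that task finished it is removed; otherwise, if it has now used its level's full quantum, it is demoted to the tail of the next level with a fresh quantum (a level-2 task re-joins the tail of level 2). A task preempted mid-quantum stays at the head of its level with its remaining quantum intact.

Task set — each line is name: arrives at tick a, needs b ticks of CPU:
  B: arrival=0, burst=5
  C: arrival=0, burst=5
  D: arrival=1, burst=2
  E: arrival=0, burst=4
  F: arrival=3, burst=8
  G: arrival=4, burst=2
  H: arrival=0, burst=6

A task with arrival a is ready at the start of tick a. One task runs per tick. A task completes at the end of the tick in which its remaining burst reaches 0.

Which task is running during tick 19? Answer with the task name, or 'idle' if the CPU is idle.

t=0: L0/L1/L2 = BCEH/-/- → run B
t=1: L0/L1/L2 = BCEHD/-/- → run B
t=2: L0/L1/L2 = CEHD/B/- → run C
t=3: L0/L1/L2 = CEHDF/B/- → run C
t=4: L0/L1/L2 = EHDFG/BC/- → run E
t=5: L0/L1/L2 = EHDFG/BC/- → run E
t=6: L0/L1/L2 = HDFG/BCE/- → run H
t=7: L0/L1/L2 = HDFG/BCE/- → run H
t=8: L0/L1/L2 = DFG/BCEH/- → run D
t=9: L0/L1/L2 = DFG/BCEH/- → run D
t=10: L0/L1/L2 = FG/BCEH/- → run F
t=11: L0/L1/L2 = FG/BCEH/- → run F
t=12: L0/L1/L2 = G/BCEHF/- → run G
t=13: L0/L1/L2 = G/BCEHF/- → run G
t=14: L0/L1/L2 = -/BCEHF/- → run B
t=15: L0/L1/L2 = -/BCEHF/- → run B
t=16: L0/L1/L2 = -/BCEHF/- → run B
t=17: L0/L1/L2 = -/CEHF/- → run C
t=18: L0/L1/L2 = -/CEHF/- → run C
t=19: L0/L1/L2 = -/CEHF/- → run C
t=20: L0/L1/L2 = -/EHF/- → run E
t=21: L0/L1/L2 = -/EHF/- → run E
t=22: L0/L1/L2 = -/HF/- → run H
t=23: L0/L1/L2 = -/HF/- → run H
t=24: L0/L1/L2 = -/HF/- → run H
t=25: L0/L1/L2 = -/HF/- → run H
t=26: L0/L1/L2 = -/F/- → run F
t=27: L0/L1/L2 = -/F/- → run F
t=28: L0/L1/L2 = -/F/- → run F
t=29: L0/L1/L2 = -/F/- → run F
t=30: L0/L1/L2 = -/-/F → run F
t=31: L0/L1/L2 = -/-/F → run F
t=32: (idle)
t=33: (idle)
t=34: (idle)
t=35: (idle)

running at tick 19 = C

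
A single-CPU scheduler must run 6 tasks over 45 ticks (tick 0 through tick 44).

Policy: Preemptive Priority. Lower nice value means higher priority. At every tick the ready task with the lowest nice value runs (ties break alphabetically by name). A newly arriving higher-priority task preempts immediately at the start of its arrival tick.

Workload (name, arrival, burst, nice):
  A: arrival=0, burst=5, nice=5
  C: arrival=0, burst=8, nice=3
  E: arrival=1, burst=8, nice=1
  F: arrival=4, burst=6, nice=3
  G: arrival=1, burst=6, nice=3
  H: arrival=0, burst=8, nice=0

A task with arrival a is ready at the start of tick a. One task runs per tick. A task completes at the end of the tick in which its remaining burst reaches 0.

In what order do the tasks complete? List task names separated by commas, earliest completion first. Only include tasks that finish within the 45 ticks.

t=0: ready={A,C,H} → run H
t=1: ready={A,C,E,G,H} → run H
t=2: ready={A,C,E,G,H} → run H
t=3: ready={A,C,E,G,H} → run H
t=4: ready={A,C,E,F,G,H} → run H
t=5: ready={A,C,E,F,G,H} → run H
t=6: ready={A,C,E,F,G,H} → run H
t=7: ready={A,C,E,F,G,H} → run H
t=8: ready={A,C,E,F,G} → run E
t=9: ready={A,C,E,F,G} → run E
t=10: ready={A,C,E,F,G} → run E
t=11: ready={A,C,E,F,G} → run E
t=12: ready={A,C,E,F,G} → run E
t=13: ready={A,C,E,F,G} → run E
t=14: ready={A,C,E,F,G} → run E
t=15: ready={A,C,E,F,G} → run E
t=16: ready={A,C,F,G} → run C
t=17: ready={A,C,F,G} → run C
t=18: ready={A,C,F,G} → run C
t=19: ready={A,C,F,G} → run C
t=20: ready={A,C,F,G} → run C
t=21: ready={A,C,F,G} → run C
t=22: ready={A,C,F,G} → run C
t=23: ready={A,C,F,G} → run C
t=24: ready={A,F,G} → run F
t=25: ready={A,F,G} → run F
t=26: ready={A,F,G} → run F
t=27: ready={A,F,G} → run F
t=28: ready={A,F,G} → run F
t=29: ready={A,F,G} → run F
t=30: ready={A,G} → run G
t=31: ready={A,G} → run G
t=32: ready={A,G} → run G
t=33: ready={A,G} → run G
t=34: ready={A,G} → run G
t=35: ready={A,G} → run G
t=36: ready={A} → run A
t=37: ready={A} → run A
t=38: ready={A} → run A
t=39: ready={A} → run A
t=40: ready={A} → run A
t=41: (idle)
t=42: (idle)
t=43: (idle)
t=44: (idle)

completion order = H, E, C, F, G, A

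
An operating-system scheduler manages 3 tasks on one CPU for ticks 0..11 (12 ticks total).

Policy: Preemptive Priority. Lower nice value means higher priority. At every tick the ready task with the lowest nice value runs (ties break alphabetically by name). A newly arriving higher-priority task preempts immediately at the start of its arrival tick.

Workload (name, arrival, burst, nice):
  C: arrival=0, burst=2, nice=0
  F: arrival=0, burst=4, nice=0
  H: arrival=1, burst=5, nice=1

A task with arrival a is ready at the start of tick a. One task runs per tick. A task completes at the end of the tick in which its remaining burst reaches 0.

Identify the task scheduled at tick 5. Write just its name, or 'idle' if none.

running at tick 5 = F

t=0: ready={C,F} → run C
t=1: ready={C,F,H} → run C
t=2: ready={F,H} → run F
t=3: ready={F,H} → run F
t=4: ready={F,H} → run F
t=5: ready={F,H} → run F
t=6: ready={H} → run H
t=7: ready={H} → run H
t=8: ready={H} → run H
t=9: ready={H} → run H
t=10: ready={H} → run H
t=11: (idle)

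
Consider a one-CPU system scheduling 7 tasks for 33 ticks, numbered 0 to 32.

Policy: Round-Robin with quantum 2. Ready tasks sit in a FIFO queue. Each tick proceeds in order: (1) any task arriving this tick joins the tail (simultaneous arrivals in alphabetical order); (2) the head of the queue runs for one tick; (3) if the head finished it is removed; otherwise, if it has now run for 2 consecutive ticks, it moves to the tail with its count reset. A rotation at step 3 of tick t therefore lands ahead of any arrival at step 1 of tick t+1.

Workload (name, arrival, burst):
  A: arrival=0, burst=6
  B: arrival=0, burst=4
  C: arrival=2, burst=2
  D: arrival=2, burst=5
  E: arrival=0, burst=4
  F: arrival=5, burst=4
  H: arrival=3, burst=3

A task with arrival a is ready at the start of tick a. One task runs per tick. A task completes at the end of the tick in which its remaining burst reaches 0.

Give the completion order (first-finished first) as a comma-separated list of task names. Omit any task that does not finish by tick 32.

completion order = C, B, E, A, H, F, D

t=0: queue=[A,B,E] q_used=0 → run A
t=1: queue=[A,B,E] q_used=1 → run A
t=2: queue=[B,E,A,C,D] q_used=0 → run B
t=3: queue=[B,E,A,C,D,H] q_used=1 → run B
t=4: queue=[E,A,C,D,H,B] q_used=0 → run E
t=5: queue=[E,A,C,D,H,B,F] q_used=1 → run E
t=6: queue=[A,C,D,H,B,F,E] q_used=0 → run A
t=7: queue=[A,C,D,H,B,F,E] q_used=1 → run A
t=8: queue=[C,D,H,B,F,E,A] q_used=0 → run C
t=9: queue=[C,D,H,B,F,E,A] q_used=1 → run C
t=10: queue=[D,H,B,F,E,A] q_used=0 → run D
t=11: queue=[D,H,B,F,E,A] q_used=1 → run D
t=12: queue=[H,B,F,E,A,D] q_used=0 → run H
t=13: queue=[H,B,F,E,A,D] q_used=1 → run H
t=14: queue=[B,F,E,A,D,H] q_used=0 → run B
t=15: queue=[B,F,E,A,D,H] q_used=1 → run B
t=16: queue=[F,E,A,D,H] q_used=0 → run F
t=17: queue=[F,E,A,D,H] q_used=1 → run F
t=18: queue=[E,A,D,H,F] q_used=0 → run E
t=19: queue=[E,A,D,H,F] q_used=1 → run E
t=20: queue=[A,D,H,F] q_used=0 → run A
t=21: queue=[A,D,H,F] q_used=1 → run A
t=22: queue=[D,H,F] q_used=0 → run D
t=23: queue=[D,H,F] q_used=1 → run D
t=24: queue=[H,F,D] q_used=0 → run H
t=25: queue=[F,D] q_used=0 → run F
t=26: queue=[F,D] q_used=1 → run F
t=27: queue=[D] q_used=0 → run D
t=28: (idle)
t=29: (idle)
t=30: (idle)
t=31: (idle)
t=32: (idle)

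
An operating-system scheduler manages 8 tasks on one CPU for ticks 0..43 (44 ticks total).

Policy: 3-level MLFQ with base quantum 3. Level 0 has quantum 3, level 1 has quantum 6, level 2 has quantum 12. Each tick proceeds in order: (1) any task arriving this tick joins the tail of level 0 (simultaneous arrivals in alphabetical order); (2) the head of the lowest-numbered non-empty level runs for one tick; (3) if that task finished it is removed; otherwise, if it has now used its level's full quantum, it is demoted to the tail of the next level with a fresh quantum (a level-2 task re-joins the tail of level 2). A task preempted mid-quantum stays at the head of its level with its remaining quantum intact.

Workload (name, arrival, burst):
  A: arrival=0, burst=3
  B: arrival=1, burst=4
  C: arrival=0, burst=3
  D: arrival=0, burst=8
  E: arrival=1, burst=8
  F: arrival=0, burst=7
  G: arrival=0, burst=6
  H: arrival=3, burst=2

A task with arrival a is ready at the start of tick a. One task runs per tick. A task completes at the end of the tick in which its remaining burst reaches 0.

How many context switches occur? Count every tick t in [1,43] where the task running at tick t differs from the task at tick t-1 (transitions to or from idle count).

context switches = 13

t=0: L0/L1/L2 = ACDFG/-/- → run A
t=1: L0/L1/L2 = ACDFGBE/-/- → run A
t=2: L0/L1/L2 = ACDFGBE/-/- → run A
t=3: L0/L1/L2 = CDFGBEH/-/- → run C
t=4: L0/L1/L2 = CDFGBEH/-/- → run C
t=5: L0/L1/L2 = CDFGBEH/-/- → run C
t=6: L0/L1/L2 = DFGBEH/-/- → run D
t=7: L0/L1/L2 = DFGBEH/-/- → run D
t=8: L0/L1/L2 = DFGBEH/-/- → run D
t=9: L0/L1/L2 = FGBEH/D/- → run F
t=10: L0/L1/L2 = FGBEH/D/- → run F
t=11: L0/L1/L2 = FGBEH/D/- → run F
t=12: L0/L1/L2 = GBEH/DF/- → run G
t=13: L0/L1/L2 = GBEH/DF/- → run G
t=14: L0/L1/L2 = GBEH/DF/- → run G
t=15: L0/L1/L2 = BEH/DFG/- → run B
t=16: L0/L1/L2 = BEH/DFG/- → run B
t=17: L0/L1/L2 = BEH/DFG/- → run B
t=18: L0/L1/L2 = EH/DFGB/- → run E
t=19: L0/L1/L2 = EH/DFGB/- → run E
t=20: L0/L1/L2 = EH/DFGB/- → run E
t=21: L0/L1/L2 = H/DFGBE/- → run H
t=22: L0/L1/L2 = H/DFGBE/- → run H
t=23: L0/L1/L2 = -/DFGBE/- → run D
t=24: L0/L1/L2 = -/DFGBE/- → run D
t=25: L0/L1/L2 = -/DFGBE/- → run D
t=26: L0/L1/L2 = -/DFGBE/- → run D
t=27: L0/L1/L2 = -/DFGBE/- → run D
t=28: L0/L1/L2 = -/FGBE/- → run F
t=29: L0/L1/L2 = -/FGBE/- → run F
t=30: L0/L1/L2 = -/FGBE/- → run F
t=31: L0/L1/L2 = -/FGBE/- → run F
t=32: L0/L1/L2 = -/GBE/- → run G
t=33: L0/L1/L2 = -/GBE/- → run G
t=34: L0/L1/L2 = -/GBE/- → run G
t=35: L0/L1/L2 = -/BE/- → run B
t=36: L0/L1/L2 = -/E/- → run E
t=37: L0/L1/L2 = -/E/- → run E
t=38: L0/L1/L2 = -/E/- → run E
t=39: L0/L1/L2 = -/E/- → run E
t=40: L0/L1/L2 = -/E/- → run E
t=41: (idle)
t=42: (idle)
t=43: (idle)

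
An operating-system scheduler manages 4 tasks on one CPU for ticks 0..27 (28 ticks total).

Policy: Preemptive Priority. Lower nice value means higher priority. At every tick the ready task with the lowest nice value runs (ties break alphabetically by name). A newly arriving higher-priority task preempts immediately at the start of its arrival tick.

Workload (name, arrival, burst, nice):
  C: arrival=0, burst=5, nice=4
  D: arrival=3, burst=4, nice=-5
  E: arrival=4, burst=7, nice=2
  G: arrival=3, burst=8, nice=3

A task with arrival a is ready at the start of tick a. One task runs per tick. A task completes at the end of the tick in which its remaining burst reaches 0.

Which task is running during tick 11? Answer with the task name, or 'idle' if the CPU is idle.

t=0: ready={C} → run C
t=1: ready={C} → run C
t=2: ready={C} → run C
t=3: ready={C,D,G} → run D
t=4: ready={C,D,E,G} → run D
t=5: ready={C,D,E,G} → run D
t=6: ready={C,D,E,G} → run D
t=7: ready={C,E,G} → run E
t=8: ready={C,E,G} → run E
t=9: ready={C,E,G} → run E
t=10: ready={C,E,G} → run E
t=11: ready={C,E,G} → run E
t=12: ready={C,E,G} → run E
t=13: ready={C,E,G} → run E
t=14: ready={C,G} → run G
t=15: ready={C,G} → run G
t=16: ready={C,G} → run G
t=17: ready={C,G} → run G
t=18: ready={C,G} → run G
t=19: ready={C,G} → run G
t=20: ready={C,G} → run G
t=21: ready={C,G} → run G
t=22: ready={C} → run C
t=23: ready={C} → run C
t=24: (idle)
t=25: (idle)
t=26: (idle)
t=27: (idle)

running at tick 11 = E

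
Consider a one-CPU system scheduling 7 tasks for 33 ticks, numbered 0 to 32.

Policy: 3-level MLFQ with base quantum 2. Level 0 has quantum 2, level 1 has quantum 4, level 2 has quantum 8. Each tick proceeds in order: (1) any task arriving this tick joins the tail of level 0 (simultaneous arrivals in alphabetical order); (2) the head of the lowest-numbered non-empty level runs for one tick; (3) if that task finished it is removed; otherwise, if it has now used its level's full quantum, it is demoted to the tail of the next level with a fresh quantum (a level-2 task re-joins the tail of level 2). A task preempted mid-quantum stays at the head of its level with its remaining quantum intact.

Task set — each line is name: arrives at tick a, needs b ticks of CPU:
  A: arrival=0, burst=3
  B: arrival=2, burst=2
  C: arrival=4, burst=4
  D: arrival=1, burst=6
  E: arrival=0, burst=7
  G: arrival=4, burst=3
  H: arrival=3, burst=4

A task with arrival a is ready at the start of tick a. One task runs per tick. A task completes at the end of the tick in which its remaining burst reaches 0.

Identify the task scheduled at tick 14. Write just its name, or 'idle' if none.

running at tick 14 = A

t=0: L0/L1/L2 = AE/-/- → run A
t=1: L0/L1/L2 = AED/-/- → run A
t=2: L0/L1/L2 = EDB/A/- → run E
t=3: L0/L1/L2 = EDBH/A/- → run E
t=4: L0/L1/L2 = DBHCG/AE/- → run D
t=5: L0/L1/L2 = DBHCG/AE/- → run D
t=6: L0/L1/L2 = BHCG/AED/- → run B
t=7: L0/L1/L2 = BHCG/AED/- → run B
t=8: L0/L1/L2 = HCG/AED/- → run H
t=9: L0/L1/L2 = HCG/AED/- → run H
t=10: L0/L1/L2 = CG/AEDH/- → run C
t=11: L0/L1/L2 = CG/AEDH/- → run C
t=12: L0/L1/L2 = G/AEDHC/- → run G
t=13: L0/L1/L2 = G/AEDHC/- → run G
t=14: L0/L1/L2 = -/AEDHCG/- → run A
t=15: L0/L1/L2 = -/EDHCG/- → run E
t=16: L0/L1/L2 = -/EDHCG/- → run E
t=17: L0/L1/L2 = -/EDHCG/- → run E
t=18: L0/L1/L2 = -/EDHCG/- → run E
t=19: L0/L1/L2 = -/DHCG/E → run D
t=20: L0/L1/L2 = -/DHCG/E → run D
t=21: L0/L1/L2 = -/DHCG/E → run D
t=22: L0/L1/L2 = -/DHCG/E → run D
t=23: L0/L1/L2 = -/HCG/E → run H
t=24: L0/L1/L2 = -/HCG/E → run H
t=25: L0/L1/L2 = -/CG/E → run C
t=26: L0/L1/L2 = -/CG/E → run C
t=27: L0/L1/L2 = -/G/E → run G
t=28: L0/L1/L2 = -/-/E → run E
t=29: (idle)
t=30: (idle)
t=31: (idle)
t=32: (idle)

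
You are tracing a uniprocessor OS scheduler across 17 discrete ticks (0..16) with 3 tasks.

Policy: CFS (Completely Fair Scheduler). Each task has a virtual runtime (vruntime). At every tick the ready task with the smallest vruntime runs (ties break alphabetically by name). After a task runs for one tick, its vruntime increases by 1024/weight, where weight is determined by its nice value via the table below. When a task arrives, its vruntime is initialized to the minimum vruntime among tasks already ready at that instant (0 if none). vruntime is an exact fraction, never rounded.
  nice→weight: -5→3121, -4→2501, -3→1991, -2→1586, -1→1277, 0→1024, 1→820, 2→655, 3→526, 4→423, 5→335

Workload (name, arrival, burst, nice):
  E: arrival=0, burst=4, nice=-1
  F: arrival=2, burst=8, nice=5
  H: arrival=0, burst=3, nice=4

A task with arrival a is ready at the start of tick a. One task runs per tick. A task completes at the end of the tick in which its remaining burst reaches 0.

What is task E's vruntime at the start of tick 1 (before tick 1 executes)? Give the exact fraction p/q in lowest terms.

vruntime(E, start of tick 1) = 1024/1277

t=0: vr[E=0 H=0] → run E
t=1: vr[E=1024/1277 H=0] → run H
t=2: vr[E=1024/1277 F=1024/1277 H=1024/423] → run E
t=3: vr[E=2048/1277 F=1024/1277 H=1024/423] → run F
t=4: vr[E=2048/1277 F=1650688/427795 H=1024/423] → run E
t=5: vr[E=3072/1277 F=1650688/427795 H=1024/423] → run E
t=6: vr[F=1650688/427795 H=1024/423] → run H
t=7: vr[F=1650688/427795 H=2048/423] → run F
t=8: vr[F=2958336/427795 H=2048/423] → run H
t=9: vr[F=2958336/427795] → run F
t=10: vr[F=4265984/427795] → run F
t=11: vr[F=5573632/427795] → run F
t=12: vr[F=1376256/85559] → run F
t=13: vr[F=8188928/427795] → run F
t=14: vr[F=9496576/427795] → run F
t=15: (idle)
t=16: (idle)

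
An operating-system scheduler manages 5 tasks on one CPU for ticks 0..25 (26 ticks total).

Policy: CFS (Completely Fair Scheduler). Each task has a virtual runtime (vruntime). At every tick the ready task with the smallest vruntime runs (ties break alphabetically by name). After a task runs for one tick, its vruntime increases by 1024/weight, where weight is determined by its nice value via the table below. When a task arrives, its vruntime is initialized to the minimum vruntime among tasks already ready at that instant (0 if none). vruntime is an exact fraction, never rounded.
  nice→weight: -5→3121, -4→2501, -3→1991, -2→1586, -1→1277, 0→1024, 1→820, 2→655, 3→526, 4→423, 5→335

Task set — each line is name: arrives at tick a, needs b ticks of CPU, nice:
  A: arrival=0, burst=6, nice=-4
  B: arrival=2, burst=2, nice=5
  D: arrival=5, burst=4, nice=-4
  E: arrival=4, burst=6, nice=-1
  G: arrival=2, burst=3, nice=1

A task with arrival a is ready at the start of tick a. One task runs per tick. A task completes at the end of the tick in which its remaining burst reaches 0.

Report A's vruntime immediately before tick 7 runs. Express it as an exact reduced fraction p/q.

t=0: vr[A=0] → run A
t=1: vr[A=1024/2501] → run A
t=2: vr[A=2048/2501 B=2048/2501 G=2048/2501] → run A
t=3: vr[A=3072/2501 B=2048/2501 G=2048/2501] → run B
t=4: vr[A=3072/2501 B=3247104/837835 E=2048/2501 G=2048/2501] → run E
t=5: vr[A=3072/2501 B=3247104/837835 D=2048/2501 E=5176320/3193777 G=2048/2501] → run D
t=6: vr[A=3072/2501 B=3247104/837835 D=3072/2501 E=5176320/3193777 G=2048/2501] → run G
t=7: vr[A=3072/2501 B=3247104/837835 D=3072/2501 E=5176320/3193777 G=25856/12505] → run A
t=8: vr[A=4096/2501 B=3247104/837835 D=3072/2501 E=5176320/3193777 G=25856/12505] → run D
t=9: vr[A=4096/2501 B=3247104/837835 D=4096/2501 E=5176320/3193777 G=25856/12505] → run E
t=10: vr[A=4096/2501 B=3247104/837835 D=4096/2501 E=7737344/3193777 G=25856/12505] → run A
t=11: vr[A=5120/2501 B=3247104/837835 D=4096/2501 E=7737344/3193777 G=25856/12505] → run D
t=12: vr[A=5120/2501 B=3247104/837835 D=5120/2501 E=7737344/3193777 G=25856/12505] → run A
t=13: vr[B=3247104/837835 D=5120/2501 E=7737344/3193777 G=25856/12505] → run D
t=14: vr[B=3247104/837835 E=7737344/3193777 G=25856/12505] → run G
t=15: vr[B=3247104/837835 E=7737344/3193777 G=41472/12505] → run E
t=16: vr[B=3247104/837835 E=10298368/3193777 G=41472/12505] → run E
t=17: vr[B=3247104/837835 E=12859392/3193777 G=41472/12505] → run G
t=18: vr[B=3247104/837835 E=12859392/3193777] → run B
t=19: vr[E=12859392/3193777] → run E
t=20: vr[E=15420416/3193777] → run E
t=21: (idle)
t=22: (idle)
t=23: (idle)
t=24: (idle)
t=25: (idle)

vruntime(A, start of tick 7) = 3072/2501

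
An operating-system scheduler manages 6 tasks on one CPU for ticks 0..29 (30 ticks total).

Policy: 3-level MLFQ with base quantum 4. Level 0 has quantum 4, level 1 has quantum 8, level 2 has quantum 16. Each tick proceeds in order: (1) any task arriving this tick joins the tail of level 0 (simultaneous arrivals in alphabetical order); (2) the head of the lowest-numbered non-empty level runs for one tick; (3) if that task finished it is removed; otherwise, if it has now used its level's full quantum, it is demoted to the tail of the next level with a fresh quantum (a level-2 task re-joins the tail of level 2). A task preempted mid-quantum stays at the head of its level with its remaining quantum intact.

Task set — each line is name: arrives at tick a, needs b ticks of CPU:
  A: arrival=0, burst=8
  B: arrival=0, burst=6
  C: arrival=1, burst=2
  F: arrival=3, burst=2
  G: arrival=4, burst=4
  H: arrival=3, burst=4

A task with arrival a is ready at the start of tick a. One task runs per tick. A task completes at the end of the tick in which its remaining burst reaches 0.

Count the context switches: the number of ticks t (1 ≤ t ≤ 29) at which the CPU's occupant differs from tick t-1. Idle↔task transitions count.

context switches = 8

t=0: L0/L1/L2 = AB/-/- → run A
t=1: L0/L1/L2 = ABC/-/- → run A
t=2: L0/L1/L2 = ABC/-/- → run A
t=3: L0/L1/L2 = ABCFH/-/- → run A
t=4: L0/L1/L2 = BCFHG/A/- → run B
t=5: L0/L1/L2 = BCFHG/A/- → run B
t=6: L0/L1/L2 = BCFHG/A/- → run B
t=7: L0/L1/L2 = BCFHG/A/- → run B
t=8: L0/L1/L2 = CFHG/AB/- → run C
t=9: L0/L1/L2 = CFHG/AB/- → run C
t=10: L0/L1/L2 = FHG/AB/- → run F
t=11: L0/L1/L2 = FHG/AB/- → run F
t=12: L0/L1/L2 = HG/AB/- → run H
t=13: L0/L1/L2 = HG/AB/- → run H
t=14: L0/L1/L2 = HG/AB/- → run H
t=15: L0/L1/L2 = HG/AB/- → run H
t=16: L0/L1/L2 = G/AB/- → run G
t=17: L0/L1/L2 = G/AB/- → run G
t=18: L0/L1/L2 = G/AB/- → run G
t=19: L0/L1/L2 = G/AB/- → run G
t=20: L0/L1/L2 = -/AB/- → run A
t=21: L0/L1/L2 = -/AB/- → run A
t=22: L0/L1/L2 = -/AB/- → run A
t=23: L0/L1/L2 = -/AB/- → run A
t=24: L0/L1/L2 = -/B/- → run B
t=25: L0/L1/L2 = -/B/- → run B
t=26: (idle)
t=27: (idle)
t=28: (idle)
t=29: (idle)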